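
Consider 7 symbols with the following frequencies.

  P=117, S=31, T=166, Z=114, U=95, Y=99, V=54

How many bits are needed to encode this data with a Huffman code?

1830

Greedily combine the two least-frequent nodes:
combine S(31), V(54) → 85
combine 85, U(95) → 180
combine Y(99), Z(114) → 213
combine P(117), T(166) → 283
combine 180, 213 → 393
combine 283, 393 → 676
The encoded length is the sum of every internal node's weight: 85 + 180 + 213 + 283 + 393 + 676 = 1830 bits.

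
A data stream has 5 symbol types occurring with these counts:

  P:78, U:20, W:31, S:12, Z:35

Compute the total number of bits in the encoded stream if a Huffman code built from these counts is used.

Build the Huffman tree bottom-up:
combine S(12), U(20) → 32
combine W(31), 32 → 63
combine Z(35), 63 → 98
combine P(78), 98 → 176
Total encoded bits = sum of merged weights = 32 + 63 + 98 + 176 = 369.

369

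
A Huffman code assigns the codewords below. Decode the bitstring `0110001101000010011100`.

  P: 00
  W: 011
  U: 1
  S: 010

WPWSPSWUP

Read left to right; each codeword is recognised as soon as it completes (prefix code):
  011→W | 00→P | 011→W | 010→S | 00→P | 010→S | 011→W | 1→U | 00→P
Decoded message: WPWSPSWUP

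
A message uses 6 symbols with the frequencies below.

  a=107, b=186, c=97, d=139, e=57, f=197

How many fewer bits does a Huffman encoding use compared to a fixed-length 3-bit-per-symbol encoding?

Fixed-length: 3 bits × 783 symbols = 2349 bits.
Huffman merges:
e(57) + c(97) → 154
a(107) + d(139) → 246
154 + b(186) → 340
f(197) + 246 → 443
340 + 443 → 783
Huffman total = 154 + 246 + 340 + 443 + 783 = 1966 bits.
Saving = 2349 − 1966 = 383 bits.

383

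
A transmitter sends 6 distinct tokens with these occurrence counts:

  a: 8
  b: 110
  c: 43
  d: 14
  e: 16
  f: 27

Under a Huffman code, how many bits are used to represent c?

Repeatedly merge the two smallest:
merge a(8) and d(14): 22
merge e(16) and 22: 38
merge f(27) and 38: 65
merge c(43) and 65: 108
merge 108 and b(110): 218
c's leaf is at depth 2, giving a 2-bit codeword.

2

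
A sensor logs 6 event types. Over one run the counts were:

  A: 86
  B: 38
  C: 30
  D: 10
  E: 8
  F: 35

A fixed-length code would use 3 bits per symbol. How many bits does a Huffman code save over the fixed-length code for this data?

154

Fixed-length: 3 bits × 207 symbols = 621 bits.
Huffman merges:
E(8) + D(10) → 18
18 + C(30) → 48
F(35) + B(38) → 73
48 + 73 → 121
A(86) + 121 → 207
Huffman total = 18 + 48 + 73 + 121 + 207 = 467 bits.
Saving = 621 − 467 = 154 bits.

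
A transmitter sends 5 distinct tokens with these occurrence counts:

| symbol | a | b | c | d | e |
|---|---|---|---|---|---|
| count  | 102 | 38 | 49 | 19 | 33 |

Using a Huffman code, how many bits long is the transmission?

519

Merge the two smallest weights repeatedly:
merge d(19) and e(33): 52
merge b(38) and c(49): 87
merge 52 and 87: 139
merge a(102) and 139: 241
The encoded length is the sum of every internal node's weight: 52 + 87 + 139 + 241 = 519 bits.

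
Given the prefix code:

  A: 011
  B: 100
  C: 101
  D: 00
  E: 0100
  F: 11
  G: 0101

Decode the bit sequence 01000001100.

EDAD

Read left to right; each codeword is recognised as soon as it completes (prefix code):
  0100→E | 00→D | 011→A | 00→D
Decoded message: EDAD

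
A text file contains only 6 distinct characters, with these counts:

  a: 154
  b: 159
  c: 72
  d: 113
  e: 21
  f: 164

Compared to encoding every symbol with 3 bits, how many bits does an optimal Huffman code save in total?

384

Fixed-length: 3 bits × 683 symbols = 2049 bits.
Huffman merges:
e(21) + c(72) → 93
93 + d(113) → 206
a(154) + b(159) → 313
f(164) + 206 → 370
313 + 370 → 683
Huffman total = 93 + 206 + 313 + 370 + 683 = 1665 bits.
Saving = 2049 − 1665 = 384 bits.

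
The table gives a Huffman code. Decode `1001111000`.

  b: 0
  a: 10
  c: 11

Read left to right; each codeword is recognised as soon as it completes (prefix code):
  10→a | 0→b | 11→c | 11→c | 0→b | 0→b | 0→b
Decoded message: abccbbb

abccbbb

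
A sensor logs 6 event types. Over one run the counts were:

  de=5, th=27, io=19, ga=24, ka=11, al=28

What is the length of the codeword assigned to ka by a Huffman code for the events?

Huffman merges, smallest pair first:
merge de(5) and ka(11): 16
merge 16 and io(19): 35
merge ga(24) and th(27): 51
merge al(28) and 35: 63
merge 51 and 63: 114
The subtree containing ka is merged 4 times, so code length = 4.

4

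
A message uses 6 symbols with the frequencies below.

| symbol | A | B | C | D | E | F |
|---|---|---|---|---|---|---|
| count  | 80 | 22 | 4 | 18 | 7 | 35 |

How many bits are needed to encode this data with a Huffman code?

Build the Huffman tree bottom-up:
C(4) + E(7) → 11
11 + D(18) → 29
B(22) + 29 → 51
F(35) + 51 → 86
A(80) + 86 → 166
Each symbol's bit-cost is frequency × depth; summing gives 343 bits (equivalently 11 + 29 + 51 + 86 + 166).

343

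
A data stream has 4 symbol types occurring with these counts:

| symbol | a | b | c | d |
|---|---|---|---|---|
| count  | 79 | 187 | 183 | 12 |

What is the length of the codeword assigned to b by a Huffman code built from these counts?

1

Repeatedly merge the two smallest:
merge d(12) and a(79): 91
merge 91 and c(183): 274
merge b(187) and 274: 461
b is merged only at the final step, so code length = 1.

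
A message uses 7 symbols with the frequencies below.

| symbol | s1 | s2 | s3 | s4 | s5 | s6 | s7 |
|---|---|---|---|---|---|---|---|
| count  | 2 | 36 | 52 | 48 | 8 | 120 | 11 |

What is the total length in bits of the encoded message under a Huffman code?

622

Merge the two smallest weights repeatedly:
s1(2) + s5(8) → 10
10 + s7(11) → 21
21 + s2(36) → 57
s4(48) + s3(52) → 100
57 + 100 → 157
s6(120) + 157 → 277
Each symbol's bit-cost is frequency × depth; summing gives 622 bits (equivalently 10 + 21 + 57 + 100 + 157 + 277).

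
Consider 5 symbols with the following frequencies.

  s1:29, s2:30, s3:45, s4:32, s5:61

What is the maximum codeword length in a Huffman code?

3

Merge the two lowest-weight nodes at each step:
combine s1(29), s2(30) → 59
combine s4(32), s3(45) → 77
combine 59, s5(61) → 120
combine 77, 120 → 197
Maximum depth reached is 3.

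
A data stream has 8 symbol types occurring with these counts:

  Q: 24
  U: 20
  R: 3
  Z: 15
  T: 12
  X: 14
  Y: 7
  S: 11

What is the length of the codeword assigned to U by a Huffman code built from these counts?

3

Huffman merges, smallest pair first:
combine R(3), Y(7) → 10
combine 10, S(11) → 21
combine T(12), X(14) → 26
combine Z(15), U(20) → 35
combine 21, Q(24) → 45
combine 26, 35 → 61
combine 45, 61 → 106
U's leaf is at depth 3, giving a 3-bit codeword.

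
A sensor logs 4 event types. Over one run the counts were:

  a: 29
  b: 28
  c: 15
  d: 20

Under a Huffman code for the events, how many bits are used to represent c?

Build the tree from the bottom:
combine c(15), d(20) → 35
combine b(28), a(29) → 57
combine 35, 57 → 92
c's leaf is at depth 2, giving a 2-bit codeword.

2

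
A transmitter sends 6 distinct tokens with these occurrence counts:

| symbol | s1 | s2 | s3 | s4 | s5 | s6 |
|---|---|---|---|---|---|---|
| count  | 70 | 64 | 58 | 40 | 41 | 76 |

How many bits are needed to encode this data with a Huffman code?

Build the Huffman tree bottom-up:
combine s4(40), s5(41) → 81
combine s3(58), s2(64) → 122
combine s1(70), s6(76) → 146
combine 81, 122 → 203
combine 146, 203 → 349
Each symbol's bit-cost is frequency × depth; summing gives 901 bits (equivalently 81 + 122 + 146 + 203 + 349).

901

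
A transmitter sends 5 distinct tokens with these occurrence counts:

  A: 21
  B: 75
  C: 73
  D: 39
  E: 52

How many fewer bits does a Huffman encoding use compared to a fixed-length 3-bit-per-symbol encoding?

Fixed-length: 3 bits × 260 symbols = 780 bits.
Huffman merges:
combine A(21), D(39) → 60
combine E(52), 60 → 112
combine C(73), B(75) → 148
combine 112, 148 → 260
Huffman total = 60 + 112 + 148 + 260 = 580 bits.
Saving = 780 − 580 = 200 bits.

200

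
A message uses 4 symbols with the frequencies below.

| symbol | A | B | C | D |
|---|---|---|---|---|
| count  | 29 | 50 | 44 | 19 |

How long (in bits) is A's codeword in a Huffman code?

Repeatedly merge the two smallest:
merge D(19) and A(29): 48
merge C(44) and 48: 92
merge B(50) and 92: 142
A sits 3 levels below the root, so its codeword is 3 bits.

3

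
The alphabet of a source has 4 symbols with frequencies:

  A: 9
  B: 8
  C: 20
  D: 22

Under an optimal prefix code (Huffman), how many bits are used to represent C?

2

Huffman merges, smallest pair first:
B(8) + A(9) → 17
17 + C(20) → 37
D(22) + 37 → 59
C sits 2 levels below the root, so its codeword is 2 bits.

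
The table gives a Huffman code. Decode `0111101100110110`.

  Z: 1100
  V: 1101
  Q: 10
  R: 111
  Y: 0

Read left to right; each codeword is recognised as soon as it completes (prefix code):
  0→Y | 111→R | 10→Q | 1100→Z | 1101→V | 10→Q
Decoded message: YRQZVQ

YRQZVQ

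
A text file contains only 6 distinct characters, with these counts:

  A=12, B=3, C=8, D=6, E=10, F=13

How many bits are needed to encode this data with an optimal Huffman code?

130

Build the Huffman tree bottom-up:
B(3) + D(6) → 9
C(8) + 9 → 17
E(10) + A(12) → 22
F(13) + 17 → 30
22 + 30 → 52
Total encoded bits = sum of merged weights = 9 + 17 + 22 + 30 + 52 = 130.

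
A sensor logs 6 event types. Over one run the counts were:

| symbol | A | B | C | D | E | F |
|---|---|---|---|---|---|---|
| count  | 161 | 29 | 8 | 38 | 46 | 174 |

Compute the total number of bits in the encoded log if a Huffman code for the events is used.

971

Build the Huffman tree bottom-up:
C(8) + B(29) → 37
37 + D(38) → 75
E(46) + 75 → 121
121 + A(161) → 282
F(174) + 282 → 456
The encoded length is the sum of every internal node's weight: 37 + 75 + 121 + 282 + 456 = 971 bits.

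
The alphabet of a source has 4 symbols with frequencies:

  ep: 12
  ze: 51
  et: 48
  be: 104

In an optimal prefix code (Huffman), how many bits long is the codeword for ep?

Build the tree from the bottom:
ep(12) + et(48) → 60
ze(51) + 60 → 111
be(104) + 111 → 215
ep's leaf is at depth 3, giving a 3-bit codeword.

3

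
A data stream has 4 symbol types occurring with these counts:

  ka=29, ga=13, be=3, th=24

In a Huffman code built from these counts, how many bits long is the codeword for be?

Huffman merges, smallest pair first:
combine be(3), ga(13) → 16
combine 16, th(24) → 40
combine ka(29), 40 → 69
be sits 3 levels below the root, so its codeword is 3 bits.

3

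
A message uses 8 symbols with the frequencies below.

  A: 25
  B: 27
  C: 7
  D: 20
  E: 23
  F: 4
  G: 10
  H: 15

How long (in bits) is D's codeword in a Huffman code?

Build the tree from the bottom:
F(4) + C(7) → 11
G(10) + 11 → 21
H(15) + D(20) → 35
21 + E(23) → 44
A(25) + B(27) → 52
35 + 44 → 79
52 + 79 → 131
D's leaf is at depth 3, giving a 3-bit codeword.

3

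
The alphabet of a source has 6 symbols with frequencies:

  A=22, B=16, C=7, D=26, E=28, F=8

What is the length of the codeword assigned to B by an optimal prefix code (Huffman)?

Build the tree from the bottom:
C(7) + F(8) → 15
15 + B(16) → 31
A(22) + D(26) → 48
E(28) + 31 → 59
48 + 59 → 107
B sits 3 levels below the root, so its codeword is 3 bits.

3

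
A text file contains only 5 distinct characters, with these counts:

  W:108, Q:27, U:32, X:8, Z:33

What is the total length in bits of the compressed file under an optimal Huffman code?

408

Greedily combine the two least-frequent nodes:
combine X(8), Q(27) → 35
combine U(32), Z(33) → 65
combine 35, 65 → 100
combine 100, W(108) → 208
Each symbol's bit-cost is frequency × depth; summing gives 408 bits (equivalently 35 + 65 + 100 + 208).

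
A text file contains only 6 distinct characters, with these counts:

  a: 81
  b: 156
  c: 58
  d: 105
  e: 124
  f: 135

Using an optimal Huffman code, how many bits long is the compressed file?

Merge the two smallest weights repeatedly:
merge c(58) and a(81): 139
merge d(105) and e(124): 229
merge f(135) and 139: 274
merge b(156) and 229: 385
merge 274 and 385: 659
The encoded length is the sum of every internal node's weight: 139 + 229 + 274 + 385 + 659 = 1686 bits.

1686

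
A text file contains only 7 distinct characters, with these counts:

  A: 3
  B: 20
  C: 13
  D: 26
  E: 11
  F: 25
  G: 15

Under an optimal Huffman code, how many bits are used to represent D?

2

Repeatedly merge the two smallest:
A(3) + E(11) → 14
C(13) + 14 → 27
G(15) + B(20) → 35
F(25) + D(26) → 51
27 + 35 → 62
51 + 62 → 113
D's leaf is at depth 2, giving a 2-bit codeword.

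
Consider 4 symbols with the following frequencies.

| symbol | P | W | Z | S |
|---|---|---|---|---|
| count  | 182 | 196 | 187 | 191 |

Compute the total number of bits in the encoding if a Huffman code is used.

1512

Build the Huffman tree bottom-up:
P(182) + Z(187) → 369
S(191) + W(196) → 387
369 + 387 → 756
Each symbol's bit-cost is frequency × depth; summing gives 1512 bits (equivalently 369 + 387 + 756).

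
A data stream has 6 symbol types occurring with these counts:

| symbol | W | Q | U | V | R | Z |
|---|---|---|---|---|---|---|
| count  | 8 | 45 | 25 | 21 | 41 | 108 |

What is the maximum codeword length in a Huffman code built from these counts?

Merge the two lowest-weight nodes at each step:
combine W(8), V(21) → 29
combine U(25), 29 → 54
combine R(41), Q(45) → 86
combine 54, 86 → 140
combine Z(108), 140 → 248
The first pair merged (W, V) ends up deepest, at depth 4.

4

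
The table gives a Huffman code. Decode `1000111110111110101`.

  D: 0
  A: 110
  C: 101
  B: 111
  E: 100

EDBABAC

Read left to right; each codeword is recognised as soon as it completes (prefix code):
  100→E | 0→D | 111→B | 110→A | 111→B | 110→A | 101→C
Decoded message: EDBABAC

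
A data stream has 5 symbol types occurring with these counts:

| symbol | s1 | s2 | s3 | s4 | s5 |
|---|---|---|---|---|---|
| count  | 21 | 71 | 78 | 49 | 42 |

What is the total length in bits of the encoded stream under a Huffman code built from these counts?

585

Build the Huffman tree bottom-up:
merge s1(21) and s5(42): 63
merge s4(49) and 63: 112
merge s2(71) and s3(78): 149
merge 112 and 149: 261
Total encoded bits = sum of merged weights = 63 + 112 + 149 + 261 = 585.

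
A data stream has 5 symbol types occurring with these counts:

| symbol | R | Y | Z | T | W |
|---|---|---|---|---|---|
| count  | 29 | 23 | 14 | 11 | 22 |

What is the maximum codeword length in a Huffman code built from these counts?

3

Merge the two lowest-weight nodes at each step:
T(11) + Z(14) → 25
W(22) + Y(23) → 45
25 + R(29) → 54
45 + 54 → 99
The rarest symbols sit at the bottom; the longest codeword is 3 bits.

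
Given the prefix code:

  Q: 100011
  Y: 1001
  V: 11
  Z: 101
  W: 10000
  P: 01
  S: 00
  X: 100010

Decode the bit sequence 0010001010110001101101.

Read left to right; each codeword is recognised as soon as it completes (prefix code):
  00→S | 100010→X | 101→Z | 100011→Q | 01→P | 101→Z
Decoded message: SXZQPZ

SXZQPZ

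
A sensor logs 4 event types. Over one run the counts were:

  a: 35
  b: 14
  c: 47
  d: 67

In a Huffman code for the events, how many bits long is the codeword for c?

2

Build the tree from the bottom:
combine b(14), a(35) → 49
combine c(47), 49 → 96
combine d(67), 96 → 163
The subtree containing c is merged 2 times, so code length = 2.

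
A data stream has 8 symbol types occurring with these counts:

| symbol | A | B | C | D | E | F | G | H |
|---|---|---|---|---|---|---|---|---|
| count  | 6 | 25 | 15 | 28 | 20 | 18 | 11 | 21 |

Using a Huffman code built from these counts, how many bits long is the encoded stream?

Greedily combine the two least-frequent nodes:
A(6) + G(11) → 17
C(15) + 17 → 32
F(18) + E(20) → 38
H(21) + B(25) → 46
D(28) + 32 → 60
38 + 46 → 84
60 + 84 → 144
Each symbol's bit-cost is frequency × depth; summing gives 421 bits (equivalently 17 + 32 + 38 + 46 + 60 + 84 + 144).

421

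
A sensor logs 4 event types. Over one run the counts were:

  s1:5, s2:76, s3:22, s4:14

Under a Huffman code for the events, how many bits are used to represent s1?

3

Build the tree from the bottom:
combine s1(5), s4(14) → 19
combine 19, s3(22) → 41
combine 41, s2(76) → 117
The subtree containing s1 is merged 3 times, so code length = 3.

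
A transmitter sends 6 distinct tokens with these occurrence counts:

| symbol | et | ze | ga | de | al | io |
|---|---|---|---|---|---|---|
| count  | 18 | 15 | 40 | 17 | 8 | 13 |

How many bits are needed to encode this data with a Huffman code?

274

Build the Huffman tree bottom-up:
al(8) + io(13) → 21
ze(15) + de(17) → 32
et(18) + 21 → 39
32 + 39 → 71
ga(40) + 71 → 111
Total encoded bits = sum of merged weights = 21 + 32 + 39 + 71 + 111 = 274.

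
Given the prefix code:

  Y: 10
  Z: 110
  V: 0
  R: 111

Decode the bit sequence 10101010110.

Read left to right; each codeword is recognised as soon as it completes (prefix code):
  10→Y | 10→Y | 10→Y | 10→Y | 110→Z
Decoded message: YYYYZ

YYYYZ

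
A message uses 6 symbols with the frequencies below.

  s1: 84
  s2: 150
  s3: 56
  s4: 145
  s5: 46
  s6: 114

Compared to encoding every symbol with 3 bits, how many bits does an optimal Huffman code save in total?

307

Fixed-length: 3 bits × 595 symbols = 1785 bits.
Huffman merges:
s5(46) + s3(56) → 102
s1(84) + 102 → 186
s6(114) + s4(145) → 259
s2(150) + 186 → 336
259 + 336 → 595
Huffman total = 102 + 186 + 259 + 336 + 595 = 1478 bits.
Saving = 1785 − 1478 = 307 bits.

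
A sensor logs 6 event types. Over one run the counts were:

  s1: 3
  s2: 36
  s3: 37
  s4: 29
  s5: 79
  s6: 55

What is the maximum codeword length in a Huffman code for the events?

Merge the two lowest-weight nodes at each step:
s1(3) + s4(29) → 32
32 + s2(36) → 68
s3(37) + s6(55) → 92
68 + s5(79) → 147
92 + 147 → 239
Maximum depth reached is 4.

4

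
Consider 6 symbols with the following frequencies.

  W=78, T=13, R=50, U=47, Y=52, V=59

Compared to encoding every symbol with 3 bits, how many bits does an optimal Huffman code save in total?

137

Fixed-length: 3 bits × 299 symbols = 897 bits.
Huffman merges:
T(13) + U(47) → 60
R(50) + Y(52) → 102
V(59) + 60 → 119
W(78) + 102 → 180
119 + 180 → 299
Huffman total = 60 + 102 + 119 + 180 + 299 = 760 bits.
Saving = 897 − 760 = 137 bits.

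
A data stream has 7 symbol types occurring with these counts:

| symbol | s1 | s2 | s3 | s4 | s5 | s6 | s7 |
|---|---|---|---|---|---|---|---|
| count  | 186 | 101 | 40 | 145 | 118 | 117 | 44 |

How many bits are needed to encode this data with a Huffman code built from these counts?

2006

Build the Huffman tree bottom-up:
combine s3(40), s7(44) → 84
combine 84, s2(101) → 185
combine s6(117), s5(118) → 235
combine s4(145), 185 → 330
combine s1(186), 235 → 421
combine 330, 421 → 751
The encoded length is the sum of every internal node's weight: 84 + 185 + 235 + 330 + 421 + 751 = 2006 bits.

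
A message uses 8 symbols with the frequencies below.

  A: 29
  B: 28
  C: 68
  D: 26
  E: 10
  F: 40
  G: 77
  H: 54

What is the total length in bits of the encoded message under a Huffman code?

Greedily combine the two least-frequent nodes:
merge E(10) and D(26): 36
merge B(28) and A(29): 57
merge 36 and F(40): 76
merge H(54) and 57: 111
merge C(68) and 76: 144
merge G(77) and 111: 188
merge 144 and 188: 332
Each symbol's bit-cost is frequency × depth; summing gives 944 bits (equivalently 36 + 57 + 76 + 111 + 144 + 188 + 332).

944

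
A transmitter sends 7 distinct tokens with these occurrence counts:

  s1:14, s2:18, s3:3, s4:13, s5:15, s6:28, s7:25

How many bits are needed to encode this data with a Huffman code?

311

Build the Huffman tree bottom-up:
s3(3) + s4(13) → 16
s1(14) + s5(15) → 29
16 + s2(18) → 34
s7(25) + s6(28) → 53
29 + 34 → 63
53 + 63 → 116
Total encoded bits = sum of merged weights = 16 + 29 + 34 + 53 + 63 + 116 = 311.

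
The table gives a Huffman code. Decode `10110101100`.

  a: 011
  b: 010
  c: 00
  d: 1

dabddc

Read left to right; each codeword is recognised as soon as it completes (prefix code):
  1→d | 011→a | 010→b | 1→d | 1→d | 00→c
Decoded message: dabddc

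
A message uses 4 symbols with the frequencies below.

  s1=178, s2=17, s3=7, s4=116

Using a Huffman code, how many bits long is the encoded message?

Build the Huffman tree bottom-up:
combine s3(7), s2(17) → 24
combine 24, s4(116) → 140
combine 140, s1(178) → 318
The encoded length is the sum of every internal node's weight: 24 + 140 + 318 = 482 bits.

482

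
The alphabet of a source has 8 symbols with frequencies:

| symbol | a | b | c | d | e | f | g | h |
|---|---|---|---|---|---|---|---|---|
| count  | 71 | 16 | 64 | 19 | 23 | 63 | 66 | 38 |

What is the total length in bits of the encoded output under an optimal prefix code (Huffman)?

Greedily combine the two least-frequent nodes:
combine b(16), d(19) → 35
combine e(23), 35 → 58
combine h(38), 58 → 96
combine f(63), c(64) → 127
combine g(66), a(71) → 137
combine 96, 127 → 223
combine 137, 223 → 360
Each symbol's bit-cost is frequency × depth; summing gives 1036 bits (equivalently 35 + 58 + 96 + 127 + 137 + 223 + 360).

1036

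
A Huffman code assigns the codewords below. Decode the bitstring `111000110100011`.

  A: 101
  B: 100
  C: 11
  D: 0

CBDCDBDC

Read left to right; each codeword is recognised as soon as it completes (prefix code):
  11→C | 100→B | 0→D | 11→C | 0→D | 100→B | 0→D | 11→C
Decoded message: CBDCDBDC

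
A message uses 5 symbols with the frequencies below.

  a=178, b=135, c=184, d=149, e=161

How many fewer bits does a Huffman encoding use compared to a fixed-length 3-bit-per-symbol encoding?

Fixed-length: 3 bits × 807 symbols = 2421 bits.
Huffman merges:
combine b(135), d(149) → 284
combine e(161), a(178) → 339
combine c(184), 284 → 468
combine 339, 468 → 807
Huffman total = 284 + 339 + 468 + 807 = 1898 bits.
Saving = 2421 − 1898 = 523 bits.

523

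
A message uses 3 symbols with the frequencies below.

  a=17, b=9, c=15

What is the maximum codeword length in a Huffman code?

Merge the two lowest-weight nodes at each step:
combine b(9), c(15) → 24
combine a(17), 24 → 41
The first pair merged (b, c) ends up deepest, at depth 2.

2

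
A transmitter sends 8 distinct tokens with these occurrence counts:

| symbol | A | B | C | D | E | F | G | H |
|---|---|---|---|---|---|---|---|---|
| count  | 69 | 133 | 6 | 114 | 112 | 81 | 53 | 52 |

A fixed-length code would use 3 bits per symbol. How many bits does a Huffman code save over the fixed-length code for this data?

Fixed-length: 3 bits × 620 symbols = 1860 bits.
Huffman merges:
combine C(6), H(52) → 58
combine G(53), 58 → 111
combine A(69), F(81) → 150
combine 111, E(112) → 223
combine D(114), B(133) → 247
combine 150, 223 → 373
combine 247, 373 → 620
Huffman total = 58 + 111 + 150 + 223 + 247 + 373 + 620 = 1782 bits.
Saving = 1860 − 1782 = 78 bits.

78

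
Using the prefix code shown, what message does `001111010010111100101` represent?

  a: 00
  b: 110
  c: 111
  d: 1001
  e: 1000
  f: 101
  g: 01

acfafcaf

Read left to right; each codeword is recognised as soon as it completes (prefix code):
  00→a | 111→c | 101→f | 00→a | 101→f | 111→c | 00→a | 101→f
Decoded message: acfafcaf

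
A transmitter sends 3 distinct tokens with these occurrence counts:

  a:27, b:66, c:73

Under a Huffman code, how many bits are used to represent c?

Repeatedly merge the two smallest:
merge a(27) and b(66): 93
merge c(73) and 93: 166
c is merged only at the final step, so code length = 1.

1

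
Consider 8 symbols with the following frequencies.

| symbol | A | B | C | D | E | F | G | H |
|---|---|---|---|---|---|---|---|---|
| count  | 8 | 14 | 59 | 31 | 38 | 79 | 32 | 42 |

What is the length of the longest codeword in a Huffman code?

5

Merge the two lowest-weight nodes at each step:
merge A(8) and B(14): 22
merge 22 and D(31): 53
merge G(32) and E(38): 70
merge H(42) and 53: 95
merge C(59) and 70: 129
merge F(79) and 95: 174
merge 129 and 174: 303
Maximum depth reached is 5.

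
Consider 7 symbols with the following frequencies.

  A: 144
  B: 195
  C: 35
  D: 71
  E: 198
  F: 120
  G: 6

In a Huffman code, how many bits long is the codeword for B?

Huffman merges, smallest pair first:
merge G(6) and C(35): 41
merge 41 and D(71): 112
merge 112 and F(120): 232
merge A(144) and B(195): 339
merge E(198) and 232: 430
merge 339 and 430: 769
B sits 2 levels below the root, so its codeword is 2 bits.

2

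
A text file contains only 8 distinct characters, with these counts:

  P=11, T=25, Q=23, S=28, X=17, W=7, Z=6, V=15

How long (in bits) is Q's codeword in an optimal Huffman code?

Huffman merges, smallest pair first:
Z(6) + W(7) → 13
P(11) + 13 → 24
V(15) + X(17) → 32
Q(23) + 24 → 47
T(25) + S(28) → 53
32 + 47 → 79
53 + 79 → 132
The subtree containing Q is merged 3 times, so code length = 3.

3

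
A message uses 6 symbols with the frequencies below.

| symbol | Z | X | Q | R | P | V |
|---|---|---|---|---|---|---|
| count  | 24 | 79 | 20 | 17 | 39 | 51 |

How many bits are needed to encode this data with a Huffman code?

558

Build the Huffman tree bottom-up:
merge R(17) and Q(20): 37
merge Z(24) and 37: 61
merge P(39) and V(51): 90
merge 61 and X(79): 140
merge 90 and 140: 230
Each symbol's bit-cost is frequency × depth; summing gives 558 bits (equivalently 37 + 61 + 90 + 140 + 230).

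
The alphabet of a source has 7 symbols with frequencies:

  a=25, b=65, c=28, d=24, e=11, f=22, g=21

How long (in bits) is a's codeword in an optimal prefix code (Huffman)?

Repeatedly merge the two smallest:
e(11) + g(21) → 32
f(22) + d(24) → 46
a(25) + c(28) → 53
32 + 46 → 78
53 + b(65) → 118
78 + 118 → 196
a's leaf is at depth 3, giving a 3-bit codeword.

3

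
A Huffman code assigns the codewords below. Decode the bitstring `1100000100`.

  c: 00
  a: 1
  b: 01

aaccbc

Read left to right; each codeword is recognised as soon as it completes (prefix code):
  1→a | 1→a | 00→c | 00→c | 01→b | 00→c
Decoded message: aaccbc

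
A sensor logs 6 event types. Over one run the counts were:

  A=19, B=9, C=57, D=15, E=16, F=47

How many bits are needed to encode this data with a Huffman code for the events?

385

Build the Huffman tree bottom-up:
combine B(9), D(15) → 24
combine E(16), A(19) → 35
combine 24, 35 → 59
combine F(47), C(57) → 104
combine 59, 104 → 163
Each symbol's bit-cost is frequency × depth; summing gives 385 bits (equivalently 24 + 35 + 59 + 104 + 163).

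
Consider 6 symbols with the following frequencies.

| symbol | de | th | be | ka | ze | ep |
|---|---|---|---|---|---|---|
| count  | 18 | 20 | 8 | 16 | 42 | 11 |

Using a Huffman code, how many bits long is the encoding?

280

Merge the two smallest weights repeatedly:
combine be(8), ep(11) → 19
combine ka(16), de(18) → 34
combine 19, th(20) → 39
combine 34, 39 → 73
combine ze(42), 73 → 115
Total encoded bits = sum of merged weights = 19 + 34 + 39 + 73 + 115 = 280.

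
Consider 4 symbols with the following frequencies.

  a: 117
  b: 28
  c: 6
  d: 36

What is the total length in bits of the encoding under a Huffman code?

Greedily combine the two least-frequent nodes:
c(6) + b(28) → 34
34 + d(36) → 70
70 + a(117) → 187
Each symbol's bit-cost is frequency × depth; summing gives 291 bits (equivalently 34 + 70 + 187).

291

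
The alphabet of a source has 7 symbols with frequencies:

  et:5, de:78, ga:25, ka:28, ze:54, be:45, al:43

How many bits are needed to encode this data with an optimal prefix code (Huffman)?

732

Merge the two smallest weights repeatedly:
et(5) + ga(25) → 30
ka(28) + 30 → 58
al(43) + be(45) → 88
ze(54) + 58 → 112
de(78) + 88 → 166
112 + 166 → 278
Each symbol's bit-cost is frequency × depth; summing gives 732 bits (equivalently 30 + 58 + 88 + 112 + 166 + 278).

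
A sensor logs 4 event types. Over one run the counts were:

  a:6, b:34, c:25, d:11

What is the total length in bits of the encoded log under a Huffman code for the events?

Greedily combine the two least-frequent nodes:
a(6) + d(11) → 17
17 + c(25) → 42
b(34) + 42 → 76
The encoded length is the sum of every internal node's weight: 17 + 42 + 76 = 135 bits.

135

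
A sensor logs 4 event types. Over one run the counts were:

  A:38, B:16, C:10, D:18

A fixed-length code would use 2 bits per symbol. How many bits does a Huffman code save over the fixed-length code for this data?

Fixed-length: 2 bits × 82 symbols = 164 bits.
Huffman merges:
C(10) + B(16) → 26
D(18) + 26 → 44
A(38) + 44 → 82
Huffman total = 26 + 44 + 82 = 152 bits.
Saving = 164 − 152 = 12 bits.

12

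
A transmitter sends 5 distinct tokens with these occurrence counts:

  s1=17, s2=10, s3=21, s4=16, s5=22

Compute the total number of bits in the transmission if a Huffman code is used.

Build the Huffman tree bottom-up:
combine s2(10), s4(16) → 26
combine s1(17), s3(21) → 38
combine s5(22), 26 → 48
combine 38, 48 → 86
Total encoded bits = sum of merged weights = 26 + 38 + 48 + 86 = 198.

198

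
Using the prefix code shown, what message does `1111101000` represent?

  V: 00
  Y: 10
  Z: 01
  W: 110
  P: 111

PWYV

Read left to right; each codeword is recognised as soon as it completes (prefix code):
  111→P | 110→W | 10→Y | 00→V
Decoded message: PWYV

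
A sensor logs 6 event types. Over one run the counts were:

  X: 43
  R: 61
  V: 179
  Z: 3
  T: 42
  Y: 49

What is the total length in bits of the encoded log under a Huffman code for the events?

Greedily combine the two least-frequent nodes:
Z(3) + T(42) → 45
X(43) + 45 → 88
Y(49) + R(61) → 110
88 + 110 → 198
V(179) + 198 → 377
The encoded length is the sum of every internal node's weight: 45 + 88 + 110 + 198 + 377 = 818 bits.

818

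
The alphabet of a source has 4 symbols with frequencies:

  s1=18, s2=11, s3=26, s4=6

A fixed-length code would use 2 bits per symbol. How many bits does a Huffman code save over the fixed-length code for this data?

Fixed-length: 2 bits × 61 symbols = 122 bits.
Huffman merges:
merge s4(6) and s2(11): 17
merge 17 and s1(18): 35
merge s3(26) and 35: 61
Huffman total = 17 + 35 + 61 = 113 bits.
Saving = 122 − 113 = 9 bits.

9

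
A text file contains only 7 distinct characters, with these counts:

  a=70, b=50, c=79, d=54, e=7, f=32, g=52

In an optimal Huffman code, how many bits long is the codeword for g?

Huffman merges, smallest pair first:
merge e(7) and f(32): 39
merge 39 and b(50): 89
merge g(52) and d(54): 106
merge a(70) and c(79): 149
merge 89 and 106: 195
merge 149 and 195: 344
g's leaf is at depth 3, giving a 3-bit codeword.

3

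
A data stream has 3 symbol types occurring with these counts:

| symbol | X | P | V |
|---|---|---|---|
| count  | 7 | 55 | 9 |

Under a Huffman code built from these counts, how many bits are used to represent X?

Repeatedly merge the two smallest:
merge X(7) and V(9): 16
merge 16 and P(55): 71
The subtree containing X is merged 2 times, so code length = 2.

2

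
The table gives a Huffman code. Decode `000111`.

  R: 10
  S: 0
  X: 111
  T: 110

SSSX

Read left to right; each codeword is recognised as soon as it completes (prefix code):
  0→S | 0→S | 0→S | 111→X
Decoded message: SSSX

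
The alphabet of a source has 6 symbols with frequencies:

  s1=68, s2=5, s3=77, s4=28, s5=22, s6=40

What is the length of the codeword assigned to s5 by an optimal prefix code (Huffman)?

Repeatedly merge the two smallest:
merge s2(5) and s5(22): 27
merge 27 and s4(28): 55
merge s6(40) and 55: 95
merge s1(68) and s3(77): 145
merge 95 and 145: 240
s5 sits 4 levels below the root, so its codeword is 4 bits.

4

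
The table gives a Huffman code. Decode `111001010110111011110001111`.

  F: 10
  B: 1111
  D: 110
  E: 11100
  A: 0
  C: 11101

Read left to right; each codeword is recognised as soon as it completes (prefix code):
  11100→E | 10→F | 10→F | 110→D | 11101→C | 11100→E | 0→A | 1111→B
Decoded message: EFFDCEAB

EFFDCEAB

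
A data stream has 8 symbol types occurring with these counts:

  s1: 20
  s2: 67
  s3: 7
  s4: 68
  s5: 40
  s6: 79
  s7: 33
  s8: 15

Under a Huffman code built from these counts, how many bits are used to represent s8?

5

Huffman merges, smallest pair first:
combine s3(7), s8(15) → 22
combine s1(20), 22 → 42
combine s7(33), s5(40) → 73
combine 42, s2(67) → 109
combine s4(68), 73 → 141
combine s6(79), 109 → 188
combine 141, 188 → 329
s8 sits 5 levels below the root, so its codeword is 5 bits.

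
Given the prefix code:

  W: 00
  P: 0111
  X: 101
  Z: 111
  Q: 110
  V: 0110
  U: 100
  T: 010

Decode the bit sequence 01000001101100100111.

TWWQQTP

Read left to right; each codeword is recognised as soon as it completes (prefix code):
  010→T | 00→W | 00→W | 110→Q | 110→Q | 010→T | 0111→P
Decoded message: TWWQQTP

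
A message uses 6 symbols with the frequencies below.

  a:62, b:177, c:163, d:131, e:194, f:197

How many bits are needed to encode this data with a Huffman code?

Merge the two smallest weights repeatedly:
combine a(62), d(131) → 193
combine c(163), b(177) → 340
combine 193, e(194) → 387
combine f(197), 340 → 537
combine 387, 537 → 924
Each symbol's bit-cost is frequency × depth; summing gives 2381 bits (equivalently 193 + 340 + 387 + 537 + 924).

2381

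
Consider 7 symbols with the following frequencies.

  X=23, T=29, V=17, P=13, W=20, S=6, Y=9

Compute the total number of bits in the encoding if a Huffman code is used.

Greedily combine the two least-frequent nodes:
combine S(6), Y(9) → 15
combine P(13), 15 → 28
combine V(17), W(20) → 37
combine X(23), 28 → 51
combine T(29), 37 → 66
combine 51, 66 → 117
Total encoded bits = sum of merged weights = 15 + 28 + 37 + 51 + 66 + 117 = 314.

314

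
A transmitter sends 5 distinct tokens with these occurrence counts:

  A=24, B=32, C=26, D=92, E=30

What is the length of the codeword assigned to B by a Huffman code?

3

Build the tree from the bottom:
combine A(24), C(26) → 50
combine E(30), B(32) → 62
combine 50, 62 → 112
combine D(92), 112 → 204
B sits 3 levels below the root, so its codeword is 3 bits.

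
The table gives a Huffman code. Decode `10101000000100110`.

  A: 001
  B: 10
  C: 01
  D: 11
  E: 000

BBBEAAB

Read left to right; each codeword is recognised as soon as it completes (prefix code):
  10→B | 10→B | 10→B | 000→E | 001→A | 001→A | 10→B
Decoded message: BBBEAAB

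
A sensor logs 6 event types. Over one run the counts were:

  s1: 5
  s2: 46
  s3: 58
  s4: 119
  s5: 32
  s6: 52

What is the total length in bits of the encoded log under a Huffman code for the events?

Greedily combine the two least-frequent nodes:
s1(5) + s5(32) → 37
37 + s2(46) → 83
s6(52) + s3(58) → 110
83 + 110 → 193
s4(119) + 193 → 312
Total encoded bits = sum of merged weights = 37 + 83 + 110 + 193 + 312 = 735.

735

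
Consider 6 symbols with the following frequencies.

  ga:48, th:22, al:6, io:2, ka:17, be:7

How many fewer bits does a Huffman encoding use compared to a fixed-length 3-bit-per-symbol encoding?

Fixed-length: 3 bits × 102 symbols = 306 bits.
Huffman merges:
io(2) + al(6) → 8
be(7) + 8 → 15
15 + ka(17) → 32
th(22) + 32 → 54
ga(48) + 54 → 102
Huffman total = 8 + 15 + 32 + 54 + 102 = 211 bits.
Saving = 306 − 211 = 95 bits.

95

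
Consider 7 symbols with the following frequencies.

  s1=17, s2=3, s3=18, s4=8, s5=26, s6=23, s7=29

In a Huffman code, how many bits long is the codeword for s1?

3

Build the tree from the bottom:
merge s2(3) and s4(8): 11
merge 11 and s1(17): 28
merge s3(18) and s6(23): 41
merge s5(26) and 28: 54
merge s7(29) and 41: 70
merge 54 and 70: 124
s1 sits 3 levels below the root, so its codeword is 3 bits.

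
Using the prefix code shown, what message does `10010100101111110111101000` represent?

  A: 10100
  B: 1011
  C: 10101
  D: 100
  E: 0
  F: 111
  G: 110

Read left to right; each codeword is recognised as soon as it completes (prefix code):
  100→D | 10100→A | 1011→B | 111→F | 1011→B | 110→G | 100→D | 0→E
Decoded message: DABFBGDE

DABFBGDE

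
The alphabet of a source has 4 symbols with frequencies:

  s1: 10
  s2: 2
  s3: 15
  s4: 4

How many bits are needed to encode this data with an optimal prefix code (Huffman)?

Greedily combine the two least-frequent nodes:
s2(2) + s4(4) → 6
6 + s1(10) → 16
s3(15) + 16 → 31
Total encoded bits = sum of merged weights = 6 + 16 + 31 = 53.

53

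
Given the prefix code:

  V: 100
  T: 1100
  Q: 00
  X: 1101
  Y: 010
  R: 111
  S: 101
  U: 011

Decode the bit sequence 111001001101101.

RQVXS

Read left to right; each codeword is recognised as soon as it completes (prefix code):
  111→R | 00→Q | 100→V | 1101→X | 101→S
Decoded message: RQVXS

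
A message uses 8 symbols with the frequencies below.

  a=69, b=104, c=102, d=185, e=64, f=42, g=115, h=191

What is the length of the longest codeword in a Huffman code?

Merge the two lowest-weight nodes at each step:
merge f(42) and e(64): 106
merge a(69) and c(102): 171
merge b(104) and 106: 210
merge g(115) and 171: 286
merge d(185) and h(191): 376
merge 210 and 286: 496
merge 376 and 496: 872
The rarest symbols sit at the bottom; the longest codeword is 4 bits.

4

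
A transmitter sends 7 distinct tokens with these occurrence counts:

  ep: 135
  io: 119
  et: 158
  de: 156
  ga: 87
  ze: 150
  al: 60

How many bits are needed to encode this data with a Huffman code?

Merge the two smallest weights repeatedly:
merge al(60) and ga(87): 147
merge io(119) and ep(135): 254
merge 147 and ze(150): 297
merge de(156) and et(158): 314
merge 254 and 297: 551
merge 314 and 551: 865
Each symbol's bit-cost is frequency × depth; summing gives 2428 bits (equivalently 147 + 254 + 297 + 314 + 551 + 865).

2428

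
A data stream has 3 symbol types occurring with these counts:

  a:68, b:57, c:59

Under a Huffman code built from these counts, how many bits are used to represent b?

2

Build the tree from the bottom:
merge b(57) and c(59): 116
merge a(68) and 116: 184
b's leaf is at depth 2, giving a 2-bit codeword.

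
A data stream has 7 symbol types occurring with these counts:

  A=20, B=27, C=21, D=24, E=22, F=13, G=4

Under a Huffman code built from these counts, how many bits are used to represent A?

Huffman merges, smallest pair first:
merge G(4) and F(13): 17
merge 17 and A(20): 37
merge C(21) and E(22): 43
merge D(24) and B(27): 51
merge 37 and 43: 80
merge 51 and 80: 131
A sits 3 levels below the root, so its codeword is 3 bits.

3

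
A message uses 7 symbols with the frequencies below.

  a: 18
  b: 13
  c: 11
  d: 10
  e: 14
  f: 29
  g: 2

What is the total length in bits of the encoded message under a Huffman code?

256

Build the Huffman tree bottom-up:
combine g(2), d(10) → 12
combine c(11), 12 → 23
combine b(13), e(14) → 27
combine a(18), 23 → 41
combine 27, f(29) → 56
combine 41, 56 → 97
The encoded length is the sum of every internal node's weight: 12 + 23 + 27 + 41 + 56 + 97 = 256 bits.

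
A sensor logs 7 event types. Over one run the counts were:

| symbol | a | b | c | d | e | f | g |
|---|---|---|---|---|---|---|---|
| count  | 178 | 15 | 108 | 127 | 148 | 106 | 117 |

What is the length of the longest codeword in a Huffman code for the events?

4

Merge the two lowest-weight nodes at each step:
combine b(15), f(106) → 121
combine c(108), g(117) → 225
combine 121, d(127) → 248
combine e(148), a(178) → 326
combine 225, 248 → 473
combine 326, 473 → 799
The first pair merged (b, f) ends up deepest, at depth 4.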